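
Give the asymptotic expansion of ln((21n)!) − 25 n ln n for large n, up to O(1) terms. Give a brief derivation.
ln((21n)!) − 25 n ln n = −4 n ln n + 21(ln 21 − 1) n + (1/2) ln(2π·21n) + O(1/n)

Stirling: ln((21n)!) = 21n ln(21n) − 21n + (1/2) ln(2π·21n) + O(1/n).
Expand 21n ln(21n) = 21n (ln n + ln 21) = 21n ln n + 21n ln 21.
Subtract 25n ln n: leading term is (21 − 25) n ln n = −4 n ln n. The next term is 21n ln 21 − 21n = 21(ln 21 − 1) n. Then the (1/2) ln(2π·21n) correction.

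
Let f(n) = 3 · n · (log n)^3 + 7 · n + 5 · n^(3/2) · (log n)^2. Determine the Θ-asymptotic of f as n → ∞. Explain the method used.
f(n) ∈ Θ(n^(3/2) · (log n)^2)

Compare the terms by growth order. For large n, n^a · (log n)^b dominates n^a' · (log n)^b' iff a > a', or (a = a' and b > b'). Ranking the 3 terms shows the dominant one is 5 · n^(3/2) · (log n)^2. Hence f(n) ∈ Θ(n^(3/2) · (log n)^2).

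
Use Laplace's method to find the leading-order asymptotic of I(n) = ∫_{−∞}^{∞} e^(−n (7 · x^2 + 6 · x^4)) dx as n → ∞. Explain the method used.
I(n) ~ sqrt(π/(7n))

φ(x) = 7 · x^2 + 6 · x^4 has its unique global minimum at x* = 0 (since φ'(x) = 14x + 24x^3 = 0 only at x = 0 for real x with both coefficients positive, and φ → ∞ as |x| → ∞). At x* = 0, φ(0) = 0 and φ''(0) = 14. Laplace's method then gives
  I(n) ~ sqrt(2π / (n · φ''(0))) · e^(−n φ(0)) = sqrt(2π / (14n)) = sqrt(π/(7n)).
The 6 · x^4 term contributes only at subleading order (an O(1/n) relative correction).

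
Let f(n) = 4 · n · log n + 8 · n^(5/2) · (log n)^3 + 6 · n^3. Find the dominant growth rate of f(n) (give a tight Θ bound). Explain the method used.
f(n) ∈ Θ(n^3)

Compare the terms by growth order. For large n, n^a · (log n)^b dominates n^a' · (log n)^b' iff a > a', or (a = a' and b > b'). Ranking the 3 terms shows the dominant one is 6 · n^3. Hence f(n) ∈ Θ(n^3).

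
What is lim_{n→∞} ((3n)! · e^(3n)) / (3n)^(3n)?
lim = ∞

Stirling: (3n)! ~ sqrt(2π·3n) · (3n/e)^(3n). Hence
  (3n)! · e^(3n) / (3n)^(3n) ~ sqrt(2π·3n) = sqrt(2π·3) · sqrt(n) → ∞.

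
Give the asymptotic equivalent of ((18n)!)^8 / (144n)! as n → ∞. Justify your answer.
((18n)!)^8/(144n)! ~ ((2π·18n)^(7/2) / sqrt(8)) · 8^(−8·18n)  →  0

Write N = 18n. Stirling: N! ~ sqrt(2π N)(N/e)^N and (8N)! ~ sqrt(2π·8N)·(8N/e)^(8N).
  (N!)^8/(8N)! ~ (2π N)^(8/2) (N/e)^(8N) / [sqrt(2π·8N) (8N/e)^(8N)]
     = (2π N)^(8/2) / sqrt(2π·8N) · (N/(8N))^(8N)
     = (2π N)^((8−1)/2) / sqrt(8) · 8^(−8N).
Since 8^8 > 1, the factor 8^(−8N) decays exponentially, so the ratio → 0. Substituting N = 18n gives the stated form.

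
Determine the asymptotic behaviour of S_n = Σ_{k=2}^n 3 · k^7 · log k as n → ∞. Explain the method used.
S_n ~ 3 · n^8 log n / 8 − 3 · n^8 / 64

By integral comparison, S_n = ∫_1^n 3 · x^7 · log x dx + O(n^7 · log n). For the integral, ∫ x^7 log x dx = n^8 log n / 8 − n^8/64 (integration by parts). Hence S_n ~ 3 · n^8 log n / 8 − 3 · n^8 / 64.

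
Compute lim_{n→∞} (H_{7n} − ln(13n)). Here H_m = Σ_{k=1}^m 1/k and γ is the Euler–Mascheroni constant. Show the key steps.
lim = ln(7/13) + γ

By Euler-Maclaurin, H_m = ln m + γ + O(1/m). So
  H_{7n} − ln(13n) = ln(7n) + γ − ln(13n) + O(1/n)
                       = ln(7/13) + γ + O(1/n).
Hence the limit is ln(7/13) + γ.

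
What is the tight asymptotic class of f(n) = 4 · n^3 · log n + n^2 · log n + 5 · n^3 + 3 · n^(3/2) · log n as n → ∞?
f(n) ∈ Θ(n^3 · log n)

Compare the terms by growth order. For large n, n^a · (log n)^b dominates n^a' · (log n)^b' iff a > a', or (a = a' and b > b'). Ranking the 4 terms shows the dominant one is 4 · n^3 · log n. Hence f(n) ∈ Θ(n^3 · log n).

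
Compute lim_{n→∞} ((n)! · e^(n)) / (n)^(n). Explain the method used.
lim = ∞

Stirling: (n)! ~ sqrt(2π·n) · (n/e)^(n). Hence
  (n)! · e^(n) / (n)^(n) ~ sqrt(2π·n) = sqrt(2π) · sqrt(n) → ∞.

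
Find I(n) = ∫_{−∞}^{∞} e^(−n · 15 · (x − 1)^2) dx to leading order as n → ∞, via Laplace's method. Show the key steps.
I(n) = sqrt(π/(15n))

Here φ(x) = 15 · (x − 1)^2 has its unique minimum at x* = 1 with φ(x*) = 0 and φ''(x*) = 30. Laplace's method gives
  I(n) ~ e^(−n φ(x*)) · sqrt(2π / (n · φ''(x*))) = sqrt(2π / (30n)) = sqrt(π/(15n)).
This is exact: substituting u = (x − 1)·sqrt(15n) gives I(n) = (1/sqrt(15n)) ∫_{−∞}^{∞} e^(−u^2) du = sqrt(π/(15n)).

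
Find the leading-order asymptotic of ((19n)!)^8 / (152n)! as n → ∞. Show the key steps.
((19n)!)^8/(152n)! ~ ((2π·19n)^(7/2) / sqrt(8)) · 8^(−8·19n)  →  0

Write N = 19n. Stirling: N! ~ sqrt(2π N)(N/e)^N and (8N)! ~ sqrt(2π·8N)·(8N/e)^(8N).
  (N!)^8/(8N)! ~ (2π N)^(8/2) (N/e)^(8N) / [sqrt(2π·8N) (8N/e)^(8N)]
     = (2π N)^(8/2) / sqrt(2π·8N) · (N/(8N))^(8N)
     = (2π N)^((8−1)/2) / sqrt(8) · 8^(−8N).
Since 8^8 > 1, the factor 8^(−8N) decays exponentially, so the ratio → 0. Substituting N = 19n gives the stated form.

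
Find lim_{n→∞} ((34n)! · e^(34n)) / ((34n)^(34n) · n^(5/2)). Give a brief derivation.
lim = 0

Stirling: (34n)! ~ sqrt(2π·34n) · (34n/e)^(34n). Hence
  (34n)! · e^(34n) / (34n)^(34n) ~ sqrt(2π·34n).
Dividing by n^(5/2): sqrt(2π·34n) / n^(5/2) = sqrt(2π·34) · n^((1−5)/2), so the expression behaves like sqrt(2π·34) · n^((1−5)/2) → 0.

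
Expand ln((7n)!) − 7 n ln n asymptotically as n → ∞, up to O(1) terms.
ln((7n)!) − 7 n ln n = 7(ln 7 − 1) n + (1/2) ln(2π·7n) + O(1/n)

Stirling: ln((7n)!) = 7n ln(7n) − 7n + (1/2) ln(2π·7n) + O(1/n).
Since 7n ln(7n) = 7n ln n + 7n ln 7, subtracting 7n ln n cancels the n ln n term exactly. What remains is 7(ln 7 − 1) n + (1/2) ln(2π·7n) + O(1/n).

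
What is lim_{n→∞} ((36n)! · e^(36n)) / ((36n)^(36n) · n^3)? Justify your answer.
lim = 0

Stirling: (36n)! ~ sqrt(2π·36n) · (36n/e)^(36n). Hence
  (36n)! · e^(36n) / (36n)^(36n) ~ sqrt(2π·36n).
Dividing by n^3: sqrt(2π·36n) / n^3 = sqrt(2π·36) · n^((1−6)/2), so the expression behaves like sqrt(2π·36) · n^((1−6)/2) → 0.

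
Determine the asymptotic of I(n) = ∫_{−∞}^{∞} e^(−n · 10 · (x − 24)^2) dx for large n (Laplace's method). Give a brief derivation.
I(n) = sqrt(π/(10n))

Here φ(x) = 10 · (x − 24)^2 has its unique minimum at x* = 24 with φ(x*) = 0 and φ''(x*) = 20. Laplace's method gives
  I(n) ~ e^(−n φ(x*)) · sqrt(2π / (n · φ''(x*))) = sqrt(2π / (20n)) = sqrt(π/(10n)).
This is exact: substituting u = (x − 24)·sqrt(10n) gives I(n) = (1/sqrt(10n)) ∫_{−∞}^{∞} e^(−u^2) du = sqrt(π/(10n)).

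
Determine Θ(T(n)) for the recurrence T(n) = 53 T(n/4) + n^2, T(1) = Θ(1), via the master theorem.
T(n) = Θ(n^(log_4 53))

Master theorem: compare f(n) = n^2 to n^(log_4 53) where log_4 53 ≈ 2.864. Since 2 < log_4 53, we have f(n) = O(n^(log_4 53 − ε)) for some ε > 0 — Case 1. Hence T(n) = Θ(n^(log_4 53)).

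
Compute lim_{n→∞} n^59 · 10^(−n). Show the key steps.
lim = 0

Exponentials with base > 1 dominate every fixed polynomial: for any fixed c, n^c / 10^n → 0 as n → ∞ (e.g. by the ratio test, or by writing 10^n = e^(n ln 10) and noting e^(n ln 10) / n^c → ∞). Hence n^59 · 10^(−n) = n^59 / 10^n → 0.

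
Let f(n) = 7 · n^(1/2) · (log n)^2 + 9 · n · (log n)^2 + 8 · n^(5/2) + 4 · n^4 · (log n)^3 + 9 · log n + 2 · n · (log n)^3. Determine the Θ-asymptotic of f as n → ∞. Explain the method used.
f(n) ∈ Θ(n^4 · (log n)^3)

Compare the terms by growth order. For large n, n^a · (log n)^b dominates n^a' · (log n)^b' iff a > a', or (a = a' and b > b'). Ranking the 6 terms shows the dominant one is 4 · n^4 · (log n)^3. Hence f(n) ∈ Θ(n^4 · (log n)^3).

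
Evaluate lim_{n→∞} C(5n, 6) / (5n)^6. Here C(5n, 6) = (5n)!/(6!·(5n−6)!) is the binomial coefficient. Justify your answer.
lim = 1/6! = 1/720

With N = 5n → ∞: C(N, 6) / N^6 = [N(N−1)…(N−5)] / (6! · N^6) = (1/6!) · 1 · (1 − 1/(5n)) · … · (1 − 5/(5n)). Each factor → 1 as N → ∞, so the limit is 1/6! = 1/720.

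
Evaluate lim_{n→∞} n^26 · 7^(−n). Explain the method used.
lim = 0

Exponentials with base > 1 dominate every fixed polynomial: for any fixed c, n^c / 7^n → 0 as n → ∞ (e.g. by the ratio test, or by writing 7^n = e^(n ln 7) and noting e^(n ln 7) / n^c → ∞). Hence n^26 · 7^(−n) = n^26 / 7^n → 0.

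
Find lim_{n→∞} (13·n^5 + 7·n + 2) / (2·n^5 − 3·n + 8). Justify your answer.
lim = 13/2

For large n the leading n^5 terms dominate both numerator and denominator. Dividing top and bottom by n^5, every other term tends to 0, leaving 13/2.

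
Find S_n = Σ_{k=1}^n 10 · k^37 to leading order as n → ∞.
S_n ~ 5 · n^38 / 19

By integral comparison (Euler-Maclaurin), Σ_{k=1}^n 10 · k^37 = 10 · ∫_0^n x^37 dx + O(n^37) = 10 · n^38/38 = 5 · n^38 / 19 + O(n^37). (Equivalently, Faulhaber's formula gives the same leading term.)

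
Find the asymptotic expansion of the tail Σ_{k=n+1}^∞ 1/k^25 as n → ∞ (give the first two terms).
Σ_{k>n} 1/k^25 = 1/(24 · n^24) − 1/(2 · n^25) + O(1/n^26)

Compare to the integral: ∫_{n}^∞ x^(−25) dx = [−x^(−24)/24]_{n}^∞ = 1/((25−1)·n^24). The Euler-Maclaurin correction adds −f(n)/2 = −1/(2·n^25). Euler-Maclaurin then gives
  Σ_{k>n} 1/k^25 = ∫_{n}^∞ dx/x^25 − 1/(2·n^25) + O(1/n^26).
(Equivalently this is ζ(25) − Σ_{k≤n} 1/k^25.)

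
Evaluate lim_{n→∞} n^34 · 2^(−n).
lim = 0

Exponentials with base > 1 dominate every fixed polynomial: for any fixed c, n^c / 2^n → 0 as n → ∞ (e.g. by the ratio test, or by writing 2^n = e^(n ln 2) and noting e^(n ln 2) / n^c → ∞). Hence n^34 · 2^(−n) = n^34 / 2^n → 0.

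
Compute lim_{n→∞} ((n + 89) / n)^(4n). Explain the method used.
lim = e^356

Rewrite as (1 + 89/n)^(4n). By the standard limit (1 + x/n)^n → e^x, we have (1 + 89/n)^n → e^89, and raising to the 4th power gives e^356.
More precisely, ln[(1 + 89/n)^(4n)] = 4n · ln(1 + 89/n) = 4n · (89/n + O(1/n^2)) = 356 + O(1/n) → 356.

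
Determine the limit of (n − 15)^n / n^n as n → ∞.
lim = e^(−15)

Rewrite as (1 − 15/n)^(n). By the standard limit (1 + x/n)^n → e^x, we have (1 − 15/n)^n → e^(−15), and raising to the 1st power gives e^(−15).
More precisely, ln[(1 − 15/n)^(n)] = n · ln(1 − 15/n) = n · (-15/n + O(1/n^2)) = -15 + O(1/n) → -15.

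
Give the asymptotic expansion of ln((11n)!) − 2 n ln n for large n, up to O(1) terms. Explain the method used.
ln((11n)!) − 2 n ln n = 9 n ln n + 11(ln 11 − 1) n + (1/2) ln(2π·11n) + O(1/n)

Stirling: ln((11n)!) = 11n ln(11n) − 11n + (1/2) ln(2π·11n) + O(1/n).
Expand 11n ln(11n) = 11n (ln n + ln 11) = 11n ln n + 11n ln 11.
Subtract 2n ln n: leading term is (11 − 2) n ln n = 9 n ln n. The next term is 11n ln 11 − 11n = 11(ln 11 − 1) n. Then the (1/2) ln(2π·11n) correction.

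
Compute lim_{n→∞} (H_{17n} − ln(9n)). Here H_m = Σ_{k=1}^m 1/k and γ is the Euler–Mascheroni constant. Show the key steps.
lim = ln(17/9) + γ

By Euler-Maclaurin, H_m = ln m + γ + O(1/m). So
  H_{17n} − ln(9n) = ln(17n) + γ − ln(9n) + O(1/n)
                       = ln(17/9) + γ + O(1/n).
Hence the limit is ln(17/9) + γ.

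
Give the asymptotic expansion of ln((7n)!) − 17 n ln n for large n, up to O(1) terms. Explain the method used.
ln((7n)!) − 17 n ln n = −10 n ln n + 7(ln 7 − 1) n + (1/2) ln(2π·7n) + O(1/n)

Stirling: ln((7n)!) = 7n ln(7n) − 7n + (1/2) ln(2π·7n) + O(1/n).
Expand 7n ln(7n) = 7n (ln n + ln 7) = 7n ln n + 7n ln 7.
Subtract 17n ln n: leading term is (7 − 17) n ln n = −10 n ln n. The next term is 7n ln 7 − 7n = 7(ln 7 − 1) n. Then the (1/2) ln(2π·7n) correction.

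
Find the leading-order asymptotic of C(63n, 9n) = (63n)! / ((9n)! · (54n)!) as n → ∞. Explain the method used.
C(63n, 9n) ~ (823543/46656)^(9n) · sqrt(7/(12π·9n))

Write N = 9n. Apply Stirling to each factorial:
  (7N)! ~ sqrt(2π·7N) · (7N/e)^(7N),
  N! ~ sqrt(2π N) · (N/e)^N,
  (6N)! ~ sqrt(2π·6N) · (6N/e)^(6N).
The exponential factors combine to (7N)^(7N) / (N^N · (6N)^(6N)) = 7^(7N)/6^(6N) = (7^7/6^6)^N = (823543/46656)^N.
The square-root prefactors combine to sqrt(2π·7N) / (sqrt(2π N)·sqrt(2π·6N)) = sqrt(7 / (2π·6·N)) = sqrt(7/(12π·9n)).
Substituting N = 9n: C(63n, 9n) ~ (823543/46656)^(9n) · sqrt(7/(12π·9n)).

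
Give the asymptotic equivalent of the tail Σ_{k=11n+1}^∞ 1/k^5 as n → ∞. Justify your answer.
Σ_{k>11n} 1/k^5 ~ 1/(4 · (11n)^4)

Compare to the integral: ∫_{11n}^∞ x^(−5) dx = [−x^(−4)/4]_{11n}^∞ = 1/((5−1)·(11n)^4). Euler-Maclaurin then gives
  Σ_{k>11n} 1/k^5 = ∫_{11n}^∞ dx/x^5 − 1/(2·(11n)^5) + O(1/(11n)^6).
(Equivalently this is ζ(5) − Σ_{k≤11n} 1/k^5.)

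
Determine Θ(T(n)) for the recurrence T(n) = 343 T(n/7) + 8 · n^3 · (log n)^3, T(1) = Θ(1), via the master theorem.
T(n) = Θ(n^3 · (log n)^4)

Here log_7 343 = 3 and f(n) = 8 · n^3 · (log n)^3 = Θ(n^(log_7 343) · (log n)^3). This is the extended Case 2 of the master theorem (f matches the critical exponent up to log factors), giving T(n) = Θ(n^(log_7 343) · (log n)^(3+1)) = Θ(n^3 · (log n)^4).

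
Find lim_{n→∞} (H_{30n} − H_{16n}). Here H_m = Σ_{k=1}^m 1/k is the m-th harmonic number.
lim = ln(30/16) = ln(15/8)

Euler-Maclaurin gives H_m = ln m + γ + 1/(2m) + O(1/m^2). The γ and O(1/m) terms cancel in the difference:
  H_{30n} − H_{16n} = ln(30n) − ln(16n) + O(1/n) = ln(30/16) + O(1/n).
Hence the limit is ln(30/16) = ln(15/8).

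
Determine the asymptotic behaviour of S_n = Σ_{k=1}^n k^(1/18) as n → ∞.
S_n ~ (18/19) · n^(19/18)

Integral comparison: Σ_{k=1}^n k^(1/18) = ∫_0^n x^(1/18) dx + O(n^(1/18)). The integral is n^(1 + 1/18) / (1 + 1/18) = n^((1+18)/18) / ((1+18)/18) = (18/19) · n^(19/18).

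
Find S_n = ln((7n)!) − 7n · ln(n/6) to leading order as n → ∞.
S_n ~ 7n · (ln 42 − 1) + O(ln n)

Stirling: ln((7n)!) = 7n ln(7n) − 7n + O(ln n).
  S_n = 7n ln(7n) − 7n − 7n ln(n/6) + O(ln n)
      = 7n ln(7n) − 7n ln n + 7n ln 6 − 7n + O(ln n)
      = 7n ln 7 + 7n ln 6 − 7n + O(ln n)
      = 7n (ln 42 − 1) + O(ln n).
Numerically ln(42) − 1 ≈ 2.7377.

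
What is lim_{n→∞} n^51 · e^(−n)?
lim = 0

Exponentials with base > 1 dominate every fixed polynomial: for any fixed c, n^c / e^n → 0 as n → ∞ (e.g. by the ratio test, or since e^n grows faster than any power of n). Hence n^51 · e^(−n) = n^51 / e^n → 0.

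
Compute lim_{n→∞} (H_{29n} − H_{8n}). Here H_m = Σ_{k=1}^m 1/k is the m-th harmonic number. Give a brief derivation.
lim = ln(29/8)

Euler-Maclaurin gives H_m = ln m + γ + 1/(2m) + O(1/m^2). The γ and O(1/m) terms cancel in the difference:
  H_{29n} − H_{8n} = ln(29n) − ln(8n) + O(1/n) = ln(29/8) + O(1/n).
Hence the limit is ln(29/8).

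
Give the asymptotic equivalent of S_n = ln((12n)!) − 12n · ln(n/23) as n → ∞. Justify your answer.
S_n ~ 12n · (ln 276 − 1) + O(ln n)

Stirling: ln((12n)!) = 12n ln(12n) − 12n + O(ln n).
  S_n = 12n ln(12n) − 12n − 12n ln(n/23) + O(ln n)
      = 12n ln(12n) − 12n ln n + 12n ln 23 − 12n + O(ln n)
      = 12n ln 12 + 12n ln 23 − 12n + O(ln n)
      = 12n (ln 276 − 1) + O(ln n).
Numerically ln(276) − 1 ≈ 4.6204.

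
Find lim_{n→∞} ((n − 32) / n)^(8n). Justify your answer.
lim = e^(−256)

Rewrite as (1 − 32/n)^(8n). By the standard limit (1 + x/n)^n → e^x, we have (1 − 32/n)^n → e^(−32), and raising to the 8th power gives e^(−256).
More precisely, ln[(1 − 32/n)^(8n)] = 8n · ln(1 − 32/n) = 8n · (-32/n + O(1/n^2)) = -256 + O(1/n) → -256.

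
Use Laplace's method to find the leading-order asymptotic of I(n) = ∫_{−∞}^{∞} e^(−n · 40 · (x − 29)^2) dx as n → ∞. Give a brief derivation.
I(n) = sqrt(π/(40n))

Here φ(x) = 40 · (x − 29)^2 has its unique minimum at x* = 29 with φ(x*) = 0 and φ''(x*) = 80. Laplace's method gives
  I(n) ~ e^(−n φ(x*)) · sqrt(2π / (n · φ''(x*))) = sqrt(2π / (80n)) = sqrt(π/(40n)).
This is exact: substituting u = (x − 29)·sqrt(40n) gives I(n) = (1/sqrt(40n)) ∫_{−∞}^{∞} e^(−u^2) du = sqrt(π/(40n)).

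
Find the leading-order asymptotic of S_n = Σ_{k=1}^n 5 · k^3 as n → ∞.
S_n ~ 5 · n^4 / 4

By integral comparison (Euler-Maclaurin), Σ_{k=1}^n 5 · k^3 = 5 · ∫_0^n x^3 dx + O(n^3) = 5 · n^4/4 + O(n^3). (Equivalently, Faulhaber's formula gives the same leading term.)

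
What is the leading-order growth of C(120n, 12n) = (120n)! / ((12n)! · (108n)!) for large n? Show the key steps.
C(120n, 12n) ~ (10000000000/387420489)^(12n) · sqrt(5/(9π·12n))

Write N = 12n. Apply Stirling to each factorial:
  (10N)! ~ sqrt(2π·10N) · (10N/e)^(10N),
  N! ~ sqrt(2π N) · (N/e)^N,
  (9N)! ~ sqrt(2π·9N) · (9N/e)^(9N).
The exponential factors combine to (10N)^(10N) / (N^N · (9N)^(9N)) = 10^(10N)/9^(9N) = (10^10/9^9)^N = (10000000000/387420489)^N.
The square-root prefactors combine to sqrt(2π·10N) / (sqrt(2π N)·sqrt(2π·9N)) = sqrt(10 / (2π·9·N)) = sqrt(5/(9π·12n)).
Substituting N = 12n: C(120n, 12n) ~ (10000000000/387420489)^(12n) · sqrt(5/(9π·12n)).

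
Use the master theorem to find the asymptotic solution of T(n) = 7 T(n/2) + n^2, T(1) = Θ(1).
T(n) = Θ(n^(log_2 7))

Master theorem: compare f(n) = n^2 to n^(log_2 7) where log_2 7 ≈ 2.807. Since 2 < log_2 7, we have f(n) = O(n^(log_2 7 − ε)) for some ε > 0 — Case 1. Hence T(n) = Θ(n^(log_2 7)).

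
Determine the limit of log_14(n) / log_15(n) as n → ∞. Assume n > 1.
lim = ln(15) / ln(14) = log_14(15)

Change of base: log_14(n) = ln n / ln 14 and log_15(n) = ln n / ln 15. The ratio is (ln n / ln 14) · (ln 15 / ln n) = ln 15 / ln 14, a constant independent of n. So the limit is ln 15 / ln 14 = log_14(15).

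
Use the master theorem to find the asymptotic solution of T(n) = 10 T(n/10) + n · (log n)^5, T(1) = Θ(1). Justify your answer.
T(n) = Θ(n · (log n)^6)

Here log_10 10 = 1 and f(n) = n · (log n)^5 = Θ(n^(log_10 10) · (log n)^5). This is the extended Case 2 of the master theorem (f matches the critical exponent up to log factors), giving T(n) = Θ(n^(log_10 10) · (log n)^(5+1)) = Θ(n · (log n)^6).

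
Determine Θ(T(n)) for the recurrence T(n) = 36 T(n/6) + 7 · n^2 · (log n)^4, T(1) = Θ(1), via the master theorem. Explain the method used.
T(n) = Θ(n^2 · (log n)^5)

Here log_6 36 = 2 and f(n) = 7 · n^2 · (log n)^4 = Θ(n^(log_6 36) · (log n)^4). This is the extended Case 2 of the master theorem (f matches the critical exponent up to log factors), giving T(n) = Θ(n^(log_6 36) · (log n)^(4+1)) = Θ(n^2 · (log n)^5).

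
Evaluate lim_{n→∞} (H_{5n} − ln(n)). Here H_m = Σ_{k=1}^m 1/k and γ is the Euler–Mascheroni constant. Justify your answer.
lim = ln 5 + γ

By Euler-Maclaurin, H_m = ln m + γ + O(1/m). So
  H_{5n} − ln(n) = ln(5n) + γ − ln(n) + O(1/n)
                       = ln(5/1) + γ + O(1/n).
Hence the limit is ln(5/1) + γ.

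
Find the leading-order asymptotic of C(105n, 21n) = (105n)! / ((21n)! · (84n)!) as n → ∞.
C(105n, 21n) ~ (3125/256)^(21n) · sqrt(5/(8π·21n))

Write N = 21n. Apply Stirling to each factorial:
  (5N)! ~ sqrt(2π·5N) · (5N/e)^(5N),
  N! ~ sqrt(2π N) · (N/e)^N,
  (4N)! ~ sqrt(2π·4N) · (4N/e)^(4N).
The exponential factors combine to (5N)^(5N) / (N^N · (4N)^(4N)) = 5^(5N)/4^(4N) = (5^5/4^4)^N = (3125/256)^N.
The square-root prefactors combine to sqrt(2π·5N) / (sqrt(2π N)·sqrt(2π·4N)) = sqrt(5 / (2π·4·N)) = sqrt(5/(8π·21n)).
Substituting N = 21n: C(105n, 21n) ~ (3125/256)^(21n) · sqrt(5/(8π·21n)).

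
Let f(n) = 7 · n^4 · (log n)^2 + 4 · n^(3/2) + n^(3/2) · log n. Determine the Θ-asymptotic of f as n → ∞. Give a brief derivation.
f(n) ∈ Θ(n^4 · (log n)^2)

Compare the terms by growth order. For large n, n^a · (log n)^b dominates n^a' · (log n)^b' iff a > a', or (a = a' and b > b'). Ranking the 3 terms shows the dominant one is 7 · n^4 · (log n)^2. Hence f(n) ∈ Θ(n^4 · (log n)^2).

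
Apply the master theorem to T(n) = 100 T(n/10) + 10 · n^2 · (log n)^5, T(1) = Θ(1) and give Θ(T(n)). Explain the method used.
T(n) = Θ(n^2 · (log n)^6)

Here log_10 100 = 2 and f(n) = 10 · n^2 · (log n)^5 = Θ(n^(log_10 100) · (log n)^5). This is the extended Case 2 of the master theorem (f matches the critical exponent up to log factors), giving T(n) = Θ(n^(log_10 100) · (log n)^(5+1)) = Θ(n^2 · (log n)^6).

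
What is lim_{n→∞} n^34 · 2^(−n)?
lim = 0

Exponentials with base > 1 dominate every fixed polynomial: for any fixed c, n^c / 2^n → 0 as n → ∞ (e.g. by the ratio test, or by writing 2^n = e^(n ln 2) and noting e^(n ln 2) / n^c → ∞). Hence n^34 · 2^(−n) = n^34 / 2^n → 0.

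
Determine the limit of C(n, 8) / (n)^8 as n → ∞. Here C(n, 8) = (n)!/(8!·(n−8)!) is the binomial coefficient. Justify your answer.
lim = 1/8! = 1/40320

With N = n → ∞: C(N, 8) / N^8 = [N(N−1)…(N−7)] / (8! · N^8) = (1/8!) · 1 · (1 − 1/n) · … · (1 − 7/n). Each factor → 1 as N → ∞, so the limit is 1/8! = 1/40320.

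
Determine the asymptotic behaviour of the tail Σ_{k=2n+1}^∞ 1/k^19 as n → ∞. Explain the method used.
Σ_{k>2n} 1/k^19 ~ 1/(18 · (2n)^18)

Compare to the integral: ∫_{2n}^∞ x^(−19) dx = [−x^(−18)/18]_{2n}^∞ = 1/((19−1)·(2n)^18). Euler-Maclaurin then gives
  Σ_{k>2n} 1/k^19 = ∫_{2n}^∞ dx/x^19 − 1/(2·(2n)^19) + O(1/(2n)^20).
(Equivalently this is ζ(19) − Σ_{k≤2n} 1/k^19.)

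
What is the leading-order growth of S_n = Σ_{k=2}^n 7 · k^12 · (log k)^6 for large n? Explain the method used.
S_n ~ 7 · n^13 · (log n)^6 / 13

By integral comparison, S_n = ∫_1^n 7 · x^12 · (log x)^6 dx + O(n^12 · (log n)^6). For the integral, the leading term of ∫_1^n x^12 (log x)^6 dx is n^13/13 · (log n)^6 (by repeated integration by parts; each step lowers the log-exponent and produces a relatively O(1/log n) correction). Hence S_n ~ 7 · n^13 · (log n)^6 / 13.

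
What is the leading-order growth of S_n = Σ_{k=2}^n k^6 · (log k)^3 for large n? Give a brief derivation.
S_n ~ n^7 · (log n)^3 / 7

By integral comparison, S_n = ∫_1^n x^6 · (log x)^3 dx + O(n^6 · (log n)^3). For the integral, the leading term of ∫_1^n x^6 (log x)^3 dx is n^7/7 · (log n)^3 (by repeated integration by parts; each step lowers the log-exponent and produces a relatively O(1/log n) correction). Hence S_n ~ n^7 · (log n)^3 / 7.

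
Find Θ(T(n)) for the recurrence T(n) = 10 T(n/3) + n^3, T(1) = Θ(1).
T(n) = Θ(n^3)

log_3 10 ≈ 2.096. f(n) = n^3 dominates n^(log_3 10) since 3 > 2.096, and the regularity condition a·f(n/b) = 10·(n/3)^3 = (10/27)·n^3 ≤ c·f(n) holds with c = 10/27 ≈ 0.37 < 1. So this is Case 3: T(n) = Θ(f(n)) = Θ(n^3).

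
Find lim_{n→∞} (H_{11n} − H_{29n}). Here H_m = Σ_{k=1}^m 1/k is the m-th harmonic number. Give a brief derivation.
lim = ln(11/29)

Euler-Maclaurin gives H_m = ln m + γ + 1/(2m) + O(1/m^2). The γ and O(1/m) terms cancel in the difference:
  H_{11n} − H_{29n} = ln(11n) − ln(29n) + O(1/n) = ln(11/29) + O(1/n).
Hence the limit is ln(11/29).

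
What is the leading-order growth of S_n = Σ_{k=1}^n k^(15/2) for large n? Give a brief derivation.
S_n ~ (2/17) · n^(17/2)

Integral comparison: Σ_{k=1}^n k^(15/2) = ∫_0^n x^(15/2) dx + O(n^(15/2)). The integral is n^(1 + 15/2) / (1 + 15/2) = n^((15+2)/2) / ((15+2)/2) = (2/17) · n^(17/2).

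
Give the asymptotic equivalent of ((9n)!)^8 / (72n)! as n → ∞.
((9n)!)^8/(72n)! ~ ((2π·9n)^(7/2) / sqrt(8)) · 8^(−8·9n)  →  0

Write N = 9n. Stirling: N! ~ sqrt(2π N)(N/e)^N and (8N)! ~ sqrt(2π·8N)·(8N/e)^(8N).
  (N!)^8/(8N)! ~ (2π N)^(8/2) (N/e)^(8N) / [sqrt(2π·8N) (8N/e)^(8N)]
     = (2π N)^(8/2) / sqrt(2π·8N) · (N/(8N))^(8N)
     = (2π N)^((8−1)/2) / sqrt(8) · 8^(−8N).
Since 8^8 > 1, the factor 8^(−8N) decays exponentially, so the ratio → 0. Substituting N = 9n gives the stated form.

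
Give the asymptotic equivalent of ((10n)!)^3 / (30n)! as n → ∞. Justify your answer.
((10n)!)^3/(30n)! ~ ((2π·10n)^(2/2) / sqrt(3)) · 3^(−3·10n)  →  0

Write N = 10n. Stirling: N! ~ sqrt(2π N)(N/e)^N and (3N)! ~ sqrt(2π·3N)·(3N/e)^(3N).
  (N!)^3/(3N)! ~ (2π N)^(3/2) (N/e)^(3N) / [sqrt(2π·3N) (3N/e)^(3N)]
     = (2π N)^(3/2) / sqrt(2π·3N) · (N/(3N))^(3N)
     = (2π N)^((3−1)/2) / sqrt(3) · 3^(−3N).
Since 3^3 > 1, the factor 3^(−3N) decays exponentially, so the ratio → 0. Substituting N = 10n gives the stated form.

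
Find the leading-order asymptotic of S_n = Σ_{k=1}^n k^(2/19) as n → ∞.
S_n ~ (19/21) · n^(21/19)

Integral comparison: Σ_{k=1}^n k^(2/19) = ∫_0^n x^(2/19) dx + O(n^(2/19)). The integral is n^(1 + 2/19) / (1 + 2/19) = n^((2+19)/19) / ((2+19)/19) = (19/21) · n^(21/19).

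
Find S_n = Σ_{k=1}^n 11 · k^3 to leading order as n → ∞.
S_n ~ 11 · n^4 / 4

By integral comparison (Euler-Maclaurin), Σ_{k=1}^n 11 · k^3 = 11 · ∫_0^n x^3 dx + O(n^3) = 11 · n^4/4 + O(n^3). (Equivalently, Faulhaber's formula gives the same leading term.)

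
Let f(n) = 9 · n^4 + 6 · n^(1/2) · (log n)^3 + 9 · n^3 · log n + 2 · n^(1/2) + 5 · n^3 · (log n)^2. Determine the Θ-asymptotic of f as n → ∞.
f(n) ∈ Θ(n^4)

Compare the terms by growth order. For large n, n^a · (log n)^b dominates n^a' · (log n)^b' iff a > a', or (a = a' and b > b'). Ranking the 5 terms shows the dominant one is 9 · n^4. Hence f(n) ∈ Θ(n^4).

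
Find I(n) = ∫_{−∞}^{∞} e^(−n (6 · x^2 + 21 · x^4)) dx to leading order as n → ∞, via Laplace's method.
I(n) ~ sqrt(π/(6n))

φ(x) = 6 · x^2 + 21 · x^4 has its unique global minimum at x* = 0 (since φ'(x) = 12x + 84x^3 = 0 only at x = 0 for real x with both coefficients positive, and φ → ∞ as |x| → ∞). At x* = 0, φ(0) = 0 and φ''(0) = 12. Laplace's method then gives
  I(n) ~ sqrt(2π / (n · φ''(0))) · e^(−n φ(0)) = sqrt(2π / (12n)) = sqrt(π/(6n)).
The 21 · x^4 term contributes only at subleading order (an O(1/n) relative correction).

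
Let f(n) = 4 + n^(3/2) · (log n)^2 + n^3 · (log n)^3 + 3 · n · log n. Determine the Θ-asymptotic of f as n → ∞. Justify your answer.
f(n) ∈ Θ(n^3 · (log n)^3)

Compare the terms by growth order. For large n, n^a · (log n)^b dominates n^a' · (log n)^b' iff a > a', or (a = a' and b > b'). Ranking the 4 terms shows the dominant one is n^3 · (log n)^3. Hence f(n) ∈ Θ(n^3 · (log n)^3).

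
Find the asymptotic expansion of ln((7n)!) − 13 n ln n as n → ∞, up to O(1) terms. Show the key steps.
ln((7n)!) − 13 n ln n = −6 n ln n + 7(ln 7 − 1) n + (1/2) ln(2π·7n) + O(1/n)

Stirling: ln((7n)!) = 7n ln(7n) − 7n + (1/2) ln(2π·7n) + O(1/n).
Expand 7n ln(7n) = 7n (ln n + ln 7) = 7n ln n + 7n ln 7.
Subtract 13n ln n: leading term is (7 − 13) n ln n = −6 n ln n. The next term is 7n ln 7 − 7n = 7(ln 7 − 1) n. Then the (1/2) ln(2π·7n) correction.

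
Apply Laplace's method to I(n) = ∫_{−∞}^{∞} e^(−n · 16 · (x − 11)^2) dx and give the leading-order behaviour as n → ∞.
I(n) = sqrt(π/(16n))

Here φ(x) = 16 · (x − 11)^2 has its unique minimum at x* = 11 with φ(x*) = 0 and φ''(x*) = 32. Laplace's method gives
  I(n) ~ e^(−n φ(x*)) · sqrt(2π / (n · φ''(x*))) = sqrt(2π / (32n)) = sqrt(π/(16n)).
This is exact: substituting u = (x − 11)·sqrt(16n) gives I(n) = (1/sqrt(16n)) ∫_{−∞}^{∞} e^(−u^2) du = sqrt(π/(16n)).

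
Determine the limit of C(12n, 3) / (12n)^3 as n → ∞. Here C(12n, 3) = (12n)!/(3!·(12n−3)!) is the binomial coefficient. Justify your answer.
lim = 1/3! = 1/6

With N = 12n → ∞: C(N, 3) / N^3 = [N(N−1)…(N−2)] / (3! · N^3) = (1/3!) · 1 · (1 − 1/(12n)) · (1 − 2/(12n)). Each factor → 1 as N → ∞, so the limit is 1/3! = 1/6.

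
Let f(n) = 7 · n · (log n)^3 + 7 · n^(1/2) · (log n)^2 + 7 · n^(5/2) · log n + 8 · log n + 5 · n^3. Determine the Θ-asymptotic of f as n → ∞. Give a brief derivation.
f(n) ∈ Θ(n^3)

Compare the terms by growth order. For large n, n^a · (log n)^b dominates n^a' · (log n)^b' iff a > a', or (a = a' and b > b'). Ranking the 5 terms shows the dominant one is 5 · n^3. Hence f(n) ∈ Θ(n^3).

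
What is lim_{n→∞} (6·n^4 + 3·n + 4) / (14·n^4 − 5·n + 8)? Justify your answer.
lim = 6/14 = 3/7

For large n the leading n^4 terms dominate both numerator and denominator. Dividing top and bottom by n^4, every other term tends to 0, leaving 6/14 = 3/7.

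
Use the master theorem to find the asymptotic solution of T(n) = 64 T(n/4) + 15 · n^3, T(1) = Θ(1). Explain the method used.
T(n) = Θ(n^3 log n)

log_4 64 = 3, and f(n) = 15 · n^3 = Θ(n^(log_4 64)). This is Case 2 of the master theorem: T(n) = Θ(f(n) · log n) = Θ(n^3 log n).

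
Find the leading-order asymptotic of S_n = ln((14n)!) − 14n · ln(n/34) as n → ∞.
S_n ~ 14n · (ln 476 − 1) + O(ln n)

Stirling: ln((14n)!) = 14n ln(14n) − 14n + O(ln n).
  S_n = 14n ln(14n) − 14n − 14n ln(n/34) + O(ln n)
      = 14n ln(14n) − 14n ln n + 14n ln 34 − 14n + O(ln n)
      = 14n ln 14 + 14n ln 34 − 14n + O(ln n)
      = 14n (ln 476 − 1) + O(ln n).
Numerically ln(476) − 1 ≈ 5.1654.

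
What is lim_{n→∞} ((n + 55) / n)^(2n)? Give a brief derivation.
lim = e^110

Rewrite as (1 + 55/n)^(2n). By the standard limit (1 + x/n)^n → e^x, we have (1 + 55/n)^n → e^55, and raising to the 2nd power gives e^110.
More precisely, ln[(1 + 55/n)^(2n)] = 2n · ln(1 + 55/n) = 2n · (55/n + O(1/n^2)) = 110 + O(1/n) → 110.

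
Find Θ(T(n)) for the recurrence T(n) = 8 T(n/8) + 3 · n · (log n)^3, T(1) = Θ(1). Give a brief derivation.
T(n) = Θ(n · (log n)^4)

Here log_8 8 = 1 and f(n) = 3 · n · (log n)^3 = Θ(n^(log_8 8) · (log n)^3). This is the extended Case 2 of the master theorem (f matches the critical exponent up to log factors), giving T(n) = Θ(n^(log_8 8) · (log n)^(3+1)) = Θ(n · (log n)^4).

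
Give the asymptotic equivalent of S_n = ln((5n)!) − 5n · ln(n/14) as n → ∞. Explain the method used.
S_n ~ 5n · (ln 70 − 1) + O(ln n)

Stirling: ln((5n)!) = 5n ln(5n) − 5n + O(ln n).
  S_n = 5n ln(5n) − 5n − 5n ln(n/14) + O(ln n)
      = 5n ln(5n) − 5n ln n + 5n ln 14 − 5n + O(ln n)
      = 5n ln 5 + 5n ln 14 − 5n + O(ln n)
      = 5n (ln 70 − 1) + O(ln n).
Numerically ln(70) − 1 ≈ 3.2485.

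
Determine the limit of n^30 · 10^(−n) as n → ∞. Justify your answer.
lim = 0

Exponentials with base > 1 dominate every fixed polynomial: for any fixed c, n^c / 10^n → 0 as n → ∞ (e.g. by the ratio test, or by writing 10^n = e^(n ln 10) and noting e^(n ln 10) / n^c → ∞). Hence n^30 · 10^(−n) = n^30 / 10^n → 0.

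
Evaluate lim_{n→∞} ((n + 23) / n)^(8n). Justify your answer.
lim = e^184

Rewrite as (1 + 23/n)^(8n). By the standard limit (1 + x/n)^n → e^x, we have (1 + 23/n)^n → e^23, and raising to the 8th power gives e^184.
More precisely, ln[(1 + 23/n)^(8n)] = 8n · ln(1 + 23/n) = 8n · (23/n + O(1/n^2)) = 184 + O(1/n) → 184.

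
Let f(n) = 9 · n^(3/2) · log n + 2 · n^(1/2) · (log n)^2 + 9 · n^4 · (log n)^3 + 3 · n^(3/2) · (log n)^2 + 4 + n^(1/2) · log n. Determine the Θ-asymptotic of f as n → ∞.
f(n) ∈ Θ(n^4 · (log n)^3)

Compare the terms by growth order. For large n, n^a · (log n)^b dominates n^a' · (log n)^b' iff a > a', or (a = a' and b > b'). Ranking the 6 terms shows the dominant one is 9 · n^4 · (log n)^3. Hence f(n) ∈ Θ(n^4 · (log n)^3).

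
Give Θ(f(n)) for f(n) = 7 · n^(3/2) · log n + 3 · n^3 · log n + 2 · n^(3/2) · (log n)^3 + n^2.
f(n) ∈ Θ(n^3 · log n)

Compare the terms by growth order. For large n, n^a · (log n)^b dominates n^a' · (log n)^b' iff a > a', or (a = a' and b > b'). Ranking the 4 terms shows the dominant one is 3 · n^3 · log n. Hence f(n) ∈ Θ(n^3 · log n).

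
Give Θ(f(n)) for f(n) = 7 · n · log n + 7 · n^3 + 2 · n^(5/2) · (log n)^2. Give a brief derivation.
f(n) ∈ Θ(n^3)

Compare the terms by growth order. For large n, n^a · (log n)^b dominates n^a' · (log n)^b' iff a > a', or (a = a' and b > b'). Ranking the 3 terms shows the dominant one is 7 · n^3. Hence f(n) ∈ Θ(n^3).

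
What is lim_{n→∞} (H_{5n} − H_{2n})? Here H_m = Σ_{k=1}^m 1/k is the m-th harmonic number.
lim = ln(5/2)

Euler-Maclaurin gives H_m = ln m + γ + 1/(2m) + O(1/m^2). The γ and O(1/m) terms cancel in the difference:
  H_{5n} − H_{2n} = ln(5n) − ln(2n) + O(1/n) = ln(5/2) + O(1/n).
Hence the limit is ln(5/2).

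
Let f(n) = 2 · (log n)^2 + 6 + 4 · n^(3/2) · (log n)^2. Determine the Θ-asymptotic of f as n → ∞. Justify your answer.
f(n) ∈ Θ(n^(3/2) · (log n)^2)

Compare the terms by growth order. For large n, n^a · (log n)^b dominates n^a' · (log n)^b' iff a > a', or (a = a' and b > b'). Ranking the 3 terms shows the dominant one is 4 · n^(3/2) · (log n)^2. Hence f(n) ∈ Θ(n^(3/2) · (log n)^2).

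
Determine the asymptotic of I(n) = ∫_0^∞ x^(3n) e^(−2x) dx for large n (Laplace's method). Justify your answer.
I(n) ~ (sqrt(2π·3n) / 2) · (3n/(2e))^(3n)

Write the integrand as exp(3n ln x − 2x) and set f(x) = 3n ln x − 2x. Then f'(x) = 3n/x − 2 = 0 at x* = 3n/2, and f''(x*) = −3n/x*^2 = −2^2/(3n). Laplace's method (interior maximum) gives
  I(n) ~ e^(f(x*)) · sqrt(2π / |f''(x*)|)
        = exp(3n ln(3n/2) − 3n) · sqrt(2π · 3n / 2^2)
        = (3n/2)^(3n) e^(−3n) · sqrt(2π·3n) / 2
        = (sqrt(2π·3n) / 2) · (3n/(2e))^(3n).
This matches Γ(3n+1)/2^(3n+1) with Stirling applied to Γ.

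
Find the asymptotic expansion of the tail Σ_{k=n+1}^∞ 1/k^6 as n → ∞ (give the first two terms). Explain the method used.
Σ_{k>n} 1/k^6 = 1/(5 · n^5) − 1/(2 · n^6) + O(1/n^7)

Compare to the integral: ∫_{n}^∞ x^(−6) dx = [−x^(−5)/5]_{n}^∞ = 1/((6−1)·n^5). The Euler-Maclaurin correction adds −f(n)/2 = −1/(2·n^6). Euler-Maclaurin then gives
  Σ_{k>n} 1/k^6 = ∫_{n}^∞ dx/x^6 − 1/(2·n^6) + O(1/n^7).
(Equivalently this is ζ(6) − Σ_{k≤n} 1/k^6.)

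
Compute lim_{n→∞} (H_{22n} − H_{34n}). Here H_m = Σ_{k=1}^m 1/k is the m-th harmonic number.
lim = ln(22/34) = ln(11/17)

Euler-Maclaurin gives H_m = ln m + γ + 1/(2m) + O(1/m^2). The γ and O(1/m) terms cancel in the difference:
  H_{22n} − H_{34n} = ln(22n) − ln(34n) + O(1/n) = ln(22/34) + O(1/n).
Hence the limit is ln(22/34) = ln(11/17).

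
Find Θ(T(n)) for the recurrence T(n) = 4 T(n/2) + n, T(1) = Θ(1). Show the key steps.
T(n) = Θ(n^2)

Master theorem: compare f(n) = n to n^(log_2 4) where log_2 4 = 2. Since 1 < log_2 4, we have f(n) = O(n^(log_2 4 − ε)) for some ε > 0 — Case 1. Hence T(n) = Θ(n^(log_2 4)) = Θ(n^2).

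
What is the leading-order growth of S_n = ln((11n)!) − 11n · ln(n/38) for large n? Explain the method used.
S_n ~ 11n · (ln 418 − 1) + O(ln n)

Stirling: ln((11n)!) = 11n ln(11n) − 11n + O(ln n).
  S_n = 11n ln(11n) − 11n − 11n ln(n/38) + O(ln n)
      = 11n ln(11n) − 11n ln n + 11n ln 38 − 11n + O(ln n)
      = 11n ln 11 + 11n ln 38 − 11n + O(ln n)
      = 11n (ln 418 − 1) + O(ln n).
Numerically ln(418) − 1 ≈ 5.0355.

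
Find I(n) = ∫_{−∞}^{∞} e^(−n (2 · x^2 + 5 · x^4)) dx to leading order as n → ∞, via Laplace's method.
I(n) ~ sqrt(π/(2n))

φ(x) = 2 · x^2 + 5 · x^4 has its unique global minimum at x* = 0 (since φ'(x) = 4x + 20x^3 = 0 only at x = 0 for real x with both coefficients positive, and φ → ∞ as |x| → ∞). At x* = 0, φ(0) = 0 and φ''(0) = 4. Laplace's method then gives
  I(n) ~ sqrt(2π / (n · φ''(0))) · e^(−n φ(0)) = sqrt(2π / (4n)) = sqrt(π/(2n)).
The 5 · x^4 term contributes only at subleading order (an O(1/n) relative correction).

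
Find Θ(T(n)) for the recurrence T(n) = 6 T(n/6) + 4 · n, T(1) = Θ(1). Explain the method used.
T(n) = Θ(n log n)

log_6 6 = 1, and f(n) = 4 · n = Θ(n^(log_6 6)). This is Case 2 of the master theorem: T(n) = Θ(f(n) · log n) = Θ(n log n).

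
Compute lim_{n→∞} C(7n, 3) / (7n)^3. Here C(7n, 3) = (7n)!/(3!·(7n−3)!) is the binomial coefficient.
lim = 1/3! = 1/6

With N = 7n → ∞: C(N, 3) / N^3 = [N(N−1)…(N−2)] / (3! · N^3) = (1/3!) · 1 · (1 − 1/(7n)) · (1 − 2/(7n)). Each factor → 1 as N → ∞, so the limit is 1/3! = 1/6.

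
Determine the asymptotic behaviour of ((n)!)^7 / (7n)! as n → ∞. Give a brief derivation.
((n)!)^7/(7n)! ~ ((2π·n)^(6/2) / sqrt(7)) · 7^(−7·n)  →  0

Write N = n. Stirling: N! ~ sqrt(2π N)(N/e)^N and (7N)! ~ sqrt(2π·7N)·(7N/e)^(7N).
  (N!)^7/(7N)! ~ (2π N)^(7/2) (N/e)^(7N) / [sqrt(2π·7N) (7N/e)^(7N)]
     = (2π N)^(7/2) / sqrt(2π·7N) · (N/(7N))^(7N)
     = (2π N)^((7−1)/2) / sqrt(7) · 7^(−7N).
Since 7^7 > 1, the factor 7^(−7N) decays exponentially, so the ratio → 0. Substituting N = n gives the stated form.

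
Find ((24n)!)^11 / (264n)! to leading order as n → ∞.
((24n)!)^11/(264n)! ~ ((2π·24n)^(10/2) / sqrt(11)) · 11^(−11·24n)  →  0

Write N = 24n. Stirling: N! ~ sqrt(2π N)(N/e)^N and (11N)! ~ sqrt(2π·11N)·(11N/e)^(11N).
  (N!)^11/(11N)! ~ (2π N)^(11/2) (N/e)^(11N) / [sqrt(2π·11N) (11N/e)^(11N)]
     = (2π N)^(11/2) / sqrt(2π·11N) · (N/(11N))^(11N)
     = (2π N)^((11−1)/2) / sqrt(11) · 11^(−11N).
Since 11^11 > 1, the factor 11^(−11N) decays exponentially, so the ratio → 0. Substituting N = 24n gives the stated form.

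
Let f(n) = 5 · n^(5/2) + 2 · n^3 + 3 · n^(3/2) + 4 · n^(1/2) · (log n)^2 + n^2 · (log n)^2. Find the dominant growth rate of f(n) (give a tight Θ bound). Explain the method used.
f(n) ∈ Θ(n^3)

Compare the terms by growth order. For large n, n^a · (log n)^b dominates n^a' · (log n)^b' iff a > a', or (a = a' and b > b'). Ranking the 5 terms shows the dominant one is 2 · n^3. Hence f(n) ∈ Θ(n^3).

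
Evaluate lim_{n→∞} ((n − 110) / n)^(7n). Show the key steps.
lim = e^(−770)

Rewrite as (1 − 110/n)^(7n). By the standard limit (1 + x/n)^n → e^x, we have (1 − 110/n)^n → e^(−110), and raising to the 7th power gives e^(−770).
More precisely, ln[(1 − 110/n)^(7n)] = 7n · ln(1 − 110/n) = 7n · (-110/n + O(1/n^2)) = -770 + O(1/n) → -770.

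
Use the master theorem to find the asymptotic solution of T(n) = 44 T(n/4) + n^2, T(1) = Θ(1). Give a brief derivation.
T(n) = Θ(n^(log_4 44))

Master theorem: compare f(n) = n^2 to n^(log_4 44) where log_4 44 ≈ 2.730. Since 2 < log_4 44, we have f(n) = O(n^(log_4 44 − ε)) for some ε > 0 — Case 1. Hence T(n) = Θ(n^(log_4 44)).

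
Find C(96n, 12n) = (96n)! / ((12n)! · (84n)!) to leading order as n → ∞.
C(96n, 12n) ~ (16777216/823543)^(12n) · sqrt(4/(7π·12n))

Write N = 12n. Apply Stirling to each factorial:
  (8N)! ~ sqrt(2π·8N) · (8N/e)^(8N),
  N! ~ sqrt(2π N) · (N/e)^N,
  (7N)! ~ sqrt(2π·7N) · (7N/e)^(7N).
The exponential factors combine to (8N)^(8N) / (N^N · (7N)^(7N)) = 8^(8N)/7^(7N) = (8^8/7^7)^N = (16777216/823543)^N.
The square-root prefactors combine to sqrt(2π·8N) / (sqrt(2π N)·sqrt(2π·7N)) = sqrt(8 / (2π·7·N)) = sqrt(4/(7π·12n)).
Substituting N = 12n: C(96n, 12n) ~ (16777216/823543)^(12n) · sqrt(4/(7π·12n)).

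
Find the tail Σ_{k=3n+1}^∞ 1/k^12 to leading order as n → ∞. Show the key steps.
Σ_{k>3n} 1/k^12 ~ 1/(11 · (3n)^11)

Compare to the integral: ∫_{3n}^∞ x^(−12) dx = [−x^(−11)/11]_{3n}^∞ = 1/((12−1)·(3n)^11). Euler-Maclaurin then gives
  Σ_{k>3n} 1/k^12 = ∫_{3n}^∞ dx/x^12 − 1/(2·(3n)^12) + O(1/(3n)^13).
(Equivalently this is ζ(12) − Σ_{k≤3n} 1/k^12.)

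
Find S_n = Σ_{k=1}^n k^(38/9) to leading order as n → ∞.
S_n ~ (9/47) · n^(47/9)

Integral comparison: Σ_{k=1}^n k^(38/9) = ∫_0^n x^(38/9) dx + O(n^(38/9)). The integral is n^(1 + 38/9) / (1 + 38/9) = n^((38+9)/9) / ((38+9)/9) = (9/47) · n^(47/9).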